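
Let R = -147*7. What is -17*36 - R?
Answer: 417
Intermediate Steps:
R = -1029
-17*36 - R = -17*36 - 1*(-1029) = -612 + 1029 = 417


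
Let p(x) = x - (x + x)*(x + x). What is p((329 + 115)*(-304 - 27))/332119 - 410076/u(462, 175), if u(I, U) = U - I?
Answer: -24658831203432/95318153 ≈ -2.5870e+5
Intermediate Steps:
p(x) = x - 4*x² (p(x) = x - 2*x*2*x = x - 4*x²)
p((329 + 115)*(-304 - 27))/332119 - 410076/u(462, 175) = (((329 + 115)*(-304 - 27))*(1 - 4*(329 + 115)*(-304 - 27)))/332119 - 410076/(175 - 1*462) = ((444*(-331))*(1 - 1776*(-331)))*(1/332119) - 410076/(175 - 462) = -146964*(1 - 4*(-146964))*(1/332119) - 410076/(-287) = -146964*(1 + 587856)*(1/332119) - 410076*(-1/287) = -146964*587857*(1/332119) + 410076/287 = -86393816148*1/332119 + 410076/287 = -86393816148/332119 + 410076/287 = -24658831203432/95318153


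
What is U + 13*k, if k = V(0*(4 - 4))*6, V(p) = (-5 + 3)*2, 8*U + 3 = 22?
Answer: -2477/8 ≈ -309.63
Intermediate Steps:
U = 19/8 (U = -3/8 + (⅛)*22 = -3/8 + 11/4 = 19/8 ≈ 2.3750)
V(p) = -4 (V(p) = -2*2 = -4)
k = -24 (k = -4*6 = -24)
U + 13*k = 19/8 + 13*(-24) = 19/8 - 312 = -2477/8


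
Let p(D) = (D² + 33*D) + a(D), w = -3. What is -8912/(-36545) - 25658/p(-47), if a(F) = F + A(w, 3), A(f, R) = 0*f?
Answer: -932226378/22328995 ≈ -41.750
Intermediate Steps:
A(f, R) = 0
a(F) = F (a(F) = F + 0 = F)
p(D) = D² + 34*D (p(D) = (D² + 33*D) + D = D² + 34*D)
-8912/(-36545) - 25658/p(-47) = -8912/(-36545) - 25658*(-1/(47*(34 - 47))) = -8912*(-1/36545) - 25658/((-47*(-13))) = 8912/36545 - 25658/611 = -932226378/22328995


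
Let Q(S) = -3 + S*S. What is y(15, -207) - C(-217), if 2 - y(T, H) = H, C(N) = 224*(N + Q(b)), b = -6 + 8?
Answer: 48593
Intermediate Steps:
b = 2
Q(S) = -3 + S²
C(N) = 224 + 224*N (C(N) = 224*(N + (-3 + 2²)) = 224*(N + (-3 + 4)) = 224*(N + 1) = 224*(1 + N) = 224 + 224*N)
y(T, H) = 2 - H
y(15, -207) - C(-217) = (2 - 1*(-207)) - (224 + 224*(-217)) = (2 + 207) - (224 - 48608) = 209 - 1*(-48384) = 209 + 48384 = 48593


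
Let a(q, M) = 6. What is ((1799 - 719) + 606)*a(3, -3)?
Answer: 10116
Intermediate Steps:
((1799 - 719) + 606)*a(3, -3) = ((1799 - 719) + 606)*6 = (1080 + 606)*6 = 1686*6 = 10116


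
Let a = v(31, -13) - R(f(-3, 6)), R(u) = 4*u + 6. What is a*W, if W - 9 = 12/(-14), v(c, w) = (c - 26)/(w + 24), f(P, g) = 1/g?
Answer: -3895/77 ≈ -50.584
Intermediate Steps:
R(u) = 6 + 4*u
v(c, w) = (-26 + c)/(24 + w)
W = 57/7 (W = 9 + 12/(-14) = 9 + 12*(-1/14) = 9 - 6/7 = 57/7 ≈ 8.1429)
a = -205/33 (a = (-26 + 31)/(24 - 13) - (6 + 4/6) = 5/11 - (6 + 4*(⅙)) = (1/11)*5 - (6 + ⅔) = 5/11 - 1*20/3 = 5/11 - 20/3 = -205/33 ≈ -6.2121)
a*W = -205/33*57/7 = -3895/77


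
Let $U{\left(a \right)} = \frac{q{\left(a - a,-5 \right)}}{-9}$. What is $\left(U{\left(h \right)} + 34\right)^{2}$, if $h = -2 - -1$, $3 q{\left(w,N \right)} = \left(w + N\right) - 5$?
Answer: $\frac{861184}{729} \approx 1181.3$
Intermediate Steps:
$q{\left(w,N \right)} = - \frac{5}{3} + \frac{N}{3} + \frac{w}{3}$ ($q{\left(w,N \right)} = \frac{\left(w + N\right) - 5}{3} = \frac{\left(N + w\right) - 5}{3} = \frac{-5 + N + w}{3} = - \frac{5}{3} + \frac{N}{3} + \frac{w}{3}$)
$h = -1$ ($h = -2 + 1 = -1$)
$U{\left(a \right)} = \frac{10}{27}$ ($U{\left(a \right)} = \frac{- \frac{5}{3} + \frac{1}{3} \left(-5\right) + \frac{a - a}{3}}{-9} = \left(- \frac{5}{3} - \frac{5}{3} + \frac{1}{3} \cdot 0\right) \left(- \frac{1}{9}\right) = \left(- \frac{5}{3} - \frac{5}{3} + 0\right) \left(- \frac{1}{9}\right) = \left(- \frac{10}{3}\right) \left(- \frac{1}{9}\right) = \frac{10}{27}$)
$\left(U{\left(h \right)} + 34\right)^{2} = \left(\frac{10}{27} + 34\right)^{2} = \left(\frac{928}{27}\right)^{2} = \frac{861184}{729}$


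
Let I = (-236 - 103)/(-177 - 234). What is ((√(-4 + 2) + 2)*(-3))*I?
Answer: -678/137 - 339*I*√2/137 ≈ -4.9489 - 3.4994*I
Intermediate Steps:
I = 113/137 (I = -339/(-411) = -339*(-1/411) = 113/137 ≈ 0.82482)
((√(-4 + 2) + 2)*(-3))*I = ((√(-4 + 2) + 2)*(-3))*(113/137) = ((√(-2) + 2)*(-3))*(113/137) = ((I*√2 + 2)*(-3))*(113/137) = ((2 + I*√2)*(-3))*(113/137) = (-6 - 3*I*√2)*(113/137) = -678/137 - 339*I*√2/137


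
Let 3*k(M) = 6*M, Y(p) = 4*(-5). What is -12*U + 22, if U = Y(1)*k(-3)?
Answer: -1418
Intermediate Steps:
Y(p) = -20
k(M) = 2*M (k(M) = (6*M)/3 = 2*M)
U = 120 (U = -40*(-3) = -20*(-6) = 120)
-12*U + 22 = -12*120 + 22 = -1440 + 22 = -1418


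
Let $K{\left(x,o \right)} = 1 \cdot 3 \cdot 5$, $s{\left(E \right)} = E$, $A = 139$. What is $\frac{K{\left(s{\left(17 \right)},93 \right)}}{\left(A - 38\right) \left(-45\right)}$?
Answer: $- \frac{1}{303} \approx -0.0033003$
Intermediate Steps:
$K{\left(x,o \right)} = 15$ ($K{\left(x,o \right)} = 3 \cdot 5 = 15$)
$\frac{K{\left(s{\left(17 \right)},93 \right)}}{\left(A - 38\right) \left(-45\right)} = \frac{15}{\left(139 - 38\right) \left(-45\right)} = \frac{15}{101 \left(-45\right)} = \frac{15}{-4545} = 15 \left(- \frac{1}{4545}\right) = - \frac{1}{303}$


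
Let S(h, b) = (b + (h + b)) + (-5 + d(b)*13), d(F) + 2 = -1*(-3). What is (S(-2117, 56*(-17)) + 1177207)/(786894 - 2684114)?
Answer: -586597/948610 ≈ -0.61838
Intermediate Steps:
d(F) = 1 (d(F) = -2 - 1*(-3) = -2 + 3 = 1)
S(h, b) = 8 + h + 2*b (S(h, b) = (b + (h + b)) + (-5 + 1*13) = (b + (b + h)) + (-5 + 13) = (h + 2*b) + 8 = 8 + h + 2*b)
(S(-2117, 56*(-17)) + 1177207)/(786894 - 2684114) = ((8 - 2117 + 2*(56*(-17))) + 1177207)/(786894 - 2684114) = ((8 - 2117 + 2*(-952)) + 1177207)/(-1897220) = ((8 - 2117 - 1904) + 1177207)*(-1/1897220) = (-4013 + 1177207)*(-1/1897220) = 1173194*(-1/1897220) = -586597/948610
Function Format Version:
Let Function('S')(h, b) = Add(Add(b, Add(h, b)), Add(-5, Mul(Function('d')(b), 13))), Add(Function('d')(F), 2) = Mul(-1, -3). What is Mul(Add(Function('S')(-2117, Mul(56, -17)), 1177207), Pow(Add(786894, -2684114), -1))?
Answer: Rational(-586597, 948610) ≈ -0.61838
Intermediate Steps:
Function('d')(F) = 1 (Function('d')(F) = Add(-2, Mul(-1, -3)) = Add(-2, 3) = 1)
Function('S')(h, b) = Add(8, h, Mul(2, b)) (Function('S')(h, b) = Add(Add(b, Add(h, b)), Add(-5, Mul(1, 13))) = Add(Add(b, Add(b, h)), Add(-5, 13)) = Add(Add(h, Mul(2, b)), 8) = Add(8, h, Mul(2, b)))
Mul(Add(Function('S')(-2117, Mul(56, -17)), 1177207), Pow(Add(786894, -2684114), -1)) = Mul(Add(Add(8, -2117, Mul(2, Mul(56, -17))), 1177207), Pow(Add(786894, -2684114), -1)) = Mul(Add(Add(8, -2117, Mul(2, -952)), 1177207), Pow(-1897220, -1)) = Mul(Add(Add(8, -2117, -1904), 1177207), Rational(-1, 1897220)) = Mul(Add(-4013, 1177207), Rational(-1, 1897220)) = Mul(1173194, Rational(-1, 1897220)) = Rational(-586597, 948610)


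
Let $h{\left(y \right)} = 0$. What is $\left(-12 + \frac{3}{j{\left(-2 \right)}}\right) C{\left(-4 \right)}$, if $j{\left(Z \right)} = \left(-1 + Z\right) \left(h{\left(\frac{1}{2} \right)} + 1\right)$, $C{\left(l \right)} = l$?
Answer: $52$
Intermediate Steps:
$j{\left(Z \right)} = -1 + Z$ ($j{\left(Z \right)} = \left(-1 + Z\right) \left(0 + 1\right) = \left(-1 + Z\right) 1 = -1 + Z$)
$\left(-12 + \frac{3}{j{\left(-2 \right)}}\right) C{\left(-4 \right)} = \left(-12 + \frac{3}{-1 - 2}\right) \left(-4\right) = \left(-12 + \frac{3}{-3}\right) \left(-4\right) = \left(-12 + 3 \left(- \frac{1}{3}\right)\right) \left(-4\right) = \left(-12 - 1\right) \left(-4\right) = \left(-13\right) \left(-4\right) = 52$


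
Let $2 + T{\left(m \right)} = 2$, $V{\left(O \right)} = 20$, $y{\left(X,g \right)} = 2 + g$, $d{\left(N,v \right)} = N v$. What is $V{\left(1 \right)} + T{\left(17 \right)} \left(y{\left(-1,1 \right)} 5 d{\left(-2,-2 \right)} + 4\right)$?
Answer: $20$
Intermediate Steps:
$T{\left(m \right)} = 0$ ($T{\left(m \right)} = -2 + 2 = 0$)
$V{\left(1 \right)} + T{\left(17 \right)} \left(y{\left(-1,1 \right)} 5 d{\left(-2,-2 \right)} + 4\right) = 20 + 0 \left(\left(2 + 1\right) 5 \left(\left(-2\right) \left(-2\right)\right) + 4\right) = 20 + 0 \left(3 \cdot 5 \cdot 4 + 4\right) = 20 + 0 \left(3 \cdot 20 + 4\right) = 20 + 0 \left(60 + 4\right) = 20 + 0 \cdot 64 = 20 + 0 = 20$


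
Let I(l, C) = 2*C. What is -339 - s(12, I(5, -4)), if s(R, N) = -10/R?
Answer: -2029/6 ≈ -338.17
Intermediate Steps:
-339 - s(12, I(5, -4)) = -339 - (-10)/12 = -339 - 1*(-⅚) = -339 + ⅚ = -2029/6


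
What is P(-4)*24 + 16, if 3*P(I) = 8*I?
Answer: -240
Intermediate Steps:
P(I) = 8*I/3 (P(I) = (8*I)/3 = 8*I/3)
P(-4)*24 + 16 = ((8/3)*(-4))*24 + 16 = -32/3*24 + 16 = -256 + 16 = -240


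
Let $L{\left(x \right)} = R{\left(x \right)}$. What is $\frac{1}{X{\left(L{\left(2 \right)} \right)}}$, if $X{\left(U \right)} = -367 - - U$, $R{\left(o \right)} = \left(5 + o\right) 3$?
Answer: $- \frac{1}{346} \approx -0.0028902$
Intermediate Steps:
$R{\left(o \right)} = 15 + 3 o$
$L{\left(x \right)} = 15 + 3 x$
$X{\left(U \right)} = -367 + U$
$\frac{1}{X{\left(L{\left(2 \right)} \right)}} = \frac{1}{-367 + \left(15 + 3 \cdot 2\right)} = \frac{1}{-367 + \left(15 + 6\right)} = \frac{1}{-367 + 21} = \frac{1}{-346} = - \frac{1}{346}$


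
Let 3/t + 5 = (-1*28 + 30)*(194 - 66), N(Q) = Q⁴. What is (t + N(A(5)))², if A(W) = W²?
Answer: 9613190285546884/63001 ≈ 1.5259e+11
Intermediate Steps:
t = 3/251 (t = 3/(-5 + (-1*28 + 30)*(194 - 66)) = 3/(-5 + (-28 + 30)*128) = 3/(-5 + 2*128) = 3/(-5 + 256) = 3/251 ≈ 0.011952)
(t + N(A(5)))² = (3/251 + (5²)⁴)² = (3/251 + 25⁴)² = (3/251 + 390625)² = (98046878/251)² = 9613190285546884/63001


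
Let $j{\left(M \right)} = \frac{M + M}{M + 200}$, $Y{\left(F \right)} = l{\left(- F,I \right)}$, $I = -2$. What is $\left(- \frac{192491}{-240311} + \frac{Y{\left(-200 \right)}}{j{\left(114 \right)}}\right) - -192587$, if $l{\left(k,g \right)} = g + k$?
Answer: $\frac{880583425203}{4565909} \approx 1.9286 \cdot 10^{5}$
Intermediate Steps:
$Y{\left(F \right)} = -2 - F$
$j{\left(M \right)} = \frac{2 M}{200 + M}$
$\left(- \frac{192491}{-240311} + \frac{Y{\left(-200 \right)}}{j{\left(114 \right)}}\right) - -192587 = \left(- \frac{192491}{-240311} + \frac{-2 - -200}{2 \cdot 114 \frac{1}{200 + 114}}\right) - -192587 = \left(\left(-192491\right) \left(- \frac{1}{240311}\right) + \frac{-2 + 200}{2 \cdot 114 \cdot \frac{1}{314}}\right) + 192587 = \left(\frac{192491}{240311} + \frac{198}{2 \cdot 114 \cdot \frac{1}{314}}\right) + 192587 = \left(\frac{192491}{240311} + \frac{198}{\frac{114}{157}}\right) + 192587 = \left(\frac{192491}{240311} + 198 \cdot \frac{157}{114}\right) + 192587 = \left(\frac{192491}{240311} + \frac{5181}{19}\right) + 192587 = \frac{1248708620}{4565909} + 192587 = \frac{880583425203}{4565909}$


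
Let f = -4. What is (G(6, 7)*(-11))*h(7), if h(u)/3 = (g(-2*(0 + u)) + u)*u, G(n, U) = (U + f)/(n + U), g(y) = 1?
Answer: -5544/13 ≈ -426.46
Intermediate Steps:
G(n, U) = (-4 + U)/(U + n) (G(n, U) = (U - 4)/(n + U) = (-4 + U)/(U + n))
h(u) = 3*u*(1 + u) (h(u) = 3*((1 + u)*u) = 3*(u*(1 + u)) = 3*u*(1 + u))
(G(6, 7)*(-11))*h(7) = (((-4 + 7)/(7 + 6))*(-11))*(3*7*(1 + 7)) = ((3/13)*(-11))*(3*7*8) = (((1/13)*3)*(-11))*168 = ((3/13)*(-11))*168 = -33/13*168 = -5544/13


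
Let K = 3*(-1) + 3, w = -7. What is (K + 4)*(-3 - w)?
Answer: 16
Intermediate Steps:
K = 0 (K = -3 + 3 = 0)
(K + 4)*(-3 - w) = (0 + 4)*(-3 - 1*(-7)) = 4*(-3 + 7) = 4*4 = 16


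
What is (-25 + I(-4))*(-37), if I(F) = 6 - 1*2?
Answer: 777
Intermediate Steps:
I(F) = 4 (I(F) = 6 - 2 = 4)
(-25 + I(-4))*(-37) = (-25 + 4)*(-37) = -21*(-37) = 777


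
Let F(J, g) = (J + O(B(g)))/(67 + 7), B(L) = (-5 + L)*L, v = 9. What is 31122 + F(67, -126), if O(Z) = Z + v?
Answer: 1159805/37 ≈ 31346.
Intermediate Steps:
B(L) = L*(-5 + L)
O(Z) = 9 + Z (O(Z) = Z + 9 = 9 + Z)
F(J, g) = 9/74 + J/74 + g*(-5 + g)/74 (F(J, g) = (J + (9 + g*(-5 + g)))/(67 + 7) = (9 + J + g*(-5 + g))/74 = (9 + J + g*(-5 + g))*(1/74) = 9/74 + J/74 + g*(-5 + g)/74)
31122 + F(67, -126) = 31122 + (9/74 + (1/74)*67 + (1/74)*(-126)*(-5 - 126)) = 31122 + (9/74 + 67/74 + (1/74)*(-126)*(-131)) = 31122 + (9/74 + 67/74 + 8253/37) = 31122 + 8291/37 = 1159805/37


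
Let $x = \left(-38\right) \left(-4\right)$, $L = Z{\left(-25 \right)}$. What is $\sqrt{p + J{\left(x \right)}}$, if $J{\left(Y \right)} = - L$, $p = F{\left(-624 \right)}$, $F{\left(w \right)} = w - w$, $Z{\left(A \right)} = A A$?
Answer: $25 i \approx 25.0 i$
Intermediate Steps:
$Z{\left(A \right)} = A^{2}$
$L = 625$ ($L = \left(-25\right)^{2} = 625$)
$x = 152$
$F{\left(w \right)} = 0$
$p = 0$
$J{\left(Y \right)} = -625$ ($J{\left(Y \right)} = \left(-1\right) 625 = -625$)
$\sqrt{p + J{\left(x \right)}} = \sqrt{0 - 625} = \sqrt{-625} = 25 i$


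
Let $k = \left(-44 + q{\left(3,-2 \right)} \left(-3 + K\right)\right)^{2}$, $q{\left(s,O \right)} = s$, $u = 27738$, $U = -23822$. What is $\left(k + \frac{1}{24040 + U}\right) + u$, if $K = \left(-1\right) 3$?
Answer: $\frac{6884877}{218} \approx 31582.0$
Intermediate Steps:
$K = -3$
$k = 3844$ ($k = \left(-44 + 3 \left(-3 - 3\right)\right)^{2} = \left(-44 + 3 \left(-6\right)\right)^{2} = \left(-44 - 18\right)^{2} = \left(-62\right)^{2} = 3844$)
$\left(k + \frac{1}{24040 + U}\right) + u = \left(3844 + \frac{1}{24040 - 23822}\right) + 27738 = \left(3844 + \frac{1}{218}\right) + 27738 = \frac{837993}{218} + 27738 = \frac{6884877}{218}$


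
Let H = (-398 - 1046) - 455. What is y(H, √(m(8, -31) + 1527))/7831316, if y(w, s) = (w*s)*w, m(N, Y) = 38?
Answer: 3606201*√1565/7831316 ≈ 18.217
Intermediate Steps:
H = -1899 (H = -1444 - 455 = -1899)
y(w, s) = s*w² (y(w, s) = (s*w)*w = s*w²)
y(H, √(m(8, -31) + 1527))/7831316 = (√(38 + 1527)*(-1899)²)/7831316 = (√1565*3606201)*(1/7831316) = (3606201*√1565)*(1/7831316) = 3606201*√1565/7831316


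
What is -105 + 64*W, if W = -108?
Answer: -7017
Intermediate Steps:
-105 + 64*W = -105 + 64*(-108) = -105 - 6912 = -7017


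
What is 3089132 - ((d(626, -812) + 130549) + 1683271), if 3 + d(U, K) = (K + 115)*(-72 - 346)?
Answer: 983969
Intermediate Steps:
d(U, K) = -48073 - 418*K (d(U, K) = -3 + (K + 115)*(-72 - 346) = -3 + (115 + K)*(-418) = -3 + (-48070 - 418*K) = -48073 - 418*K)
3089132 - ((d(626, -812) + 130549) + 1683271) = 3089132 - (((-48073 - 418*(-812)) + 130549) + 1683271) = 3089132 - (((-48073 + 339416) + 130549) + 1683271) = 3089132 - ((291343 + 130549) + 1683271) = 3089132 - (421892 + 1683271) = 3089132 - 1*2105163 = 3089132 - 2105163 = 983969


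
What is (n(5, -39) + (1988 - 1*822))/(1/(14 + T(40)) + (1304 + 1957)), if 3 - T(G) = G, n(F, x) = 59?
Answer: 28175/75002 ≈ 0.37566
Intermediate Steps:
T(G) = 3 - G
(n(5, -39) + (1988 - 1*822))/(1/(14 + T(40)) + (1304 + 1957)) = (59 + (1988 - 1*822))/(1/(14 + (3 - 1*40)) + (1304 + 1957)) = (59 + (1988 - 822))/(1/(14 + (3 - 40)) + 3261) = (59 + 1166)/(1/(14 - 37) + 3261) = 1225/(1/(-23) + 3261) = 1225/(-1/23 + 3261) = 1225/(75002/23) = 1225*(23/75002) = 28175/75002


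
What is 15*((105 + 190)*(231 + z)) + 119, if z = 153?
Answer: 1699319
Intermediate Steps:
15*((105 + 190)*(231 + z)) + 119 = 15*((105 + 190)*(231 + 153)) + 119 = 15*(295*384) + 119 = 15*113280 + 119 = 1699200 + 119 = 1699319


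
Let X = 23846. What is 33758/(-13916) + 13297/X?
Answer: -77494027/41480117 ≈ -1.8682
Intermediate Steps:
33758/(-13916) + 13297/X = 33758/(-13916) + 13297/23846 = 33758*(-1/13916) + 13297*(1/23846) = -16879/6958 + 13297/23846 = -77494027/41480117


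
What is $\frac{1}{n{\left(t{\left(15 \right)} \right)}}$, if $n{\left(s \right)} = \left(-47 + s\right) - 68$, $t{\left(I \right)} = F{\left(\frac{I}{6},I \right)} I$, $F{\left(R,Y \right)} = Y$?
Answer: $\frac{1}{110} \approx 0.0090909$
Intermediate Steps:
$t{\left(I \right)} = I^{2}$ ($t{\left(I \right)} = I I = I^{2}$)
$n{\left(s \right)} = -115 + s$
$\frac{1}{n{\left(t{\left(15 \right)} \right)}} = \frac{1}{-115 + 15^{2}} = \frac{1}{-115 + 225} = \frac{1}{110}$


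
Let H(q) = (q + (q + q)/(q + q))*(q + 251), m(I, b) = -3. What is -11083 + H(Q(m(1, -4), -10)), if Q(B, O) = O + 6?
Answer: -11824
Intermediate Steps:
Q(B, O) = 6 + O
H(q) = (1 + q)*(251 + q) (H(q) = (q + (2*q)/((2*q)))*(251 + q) = (q + (2*q)*(1/(2*q)))*(251 + q) = (q + 1)*(251 + q) = (1 + q)*(251 + q))
-11083 + H(Q(m(1, -4), -10)) = -11083 + (251 + (6 - 10)² + 252*(6 - 10)) = -11083 + (251 + (-4)² + 252*(-4)) = -11083 + (251 + 16 - 1008) = -11083 - 741 = -11824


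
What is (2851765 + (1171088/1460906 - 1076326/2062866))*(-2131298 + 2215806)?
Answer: 181570337220078064778584/753413329149 ≈ 2.4100e+11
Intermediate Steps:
(2851765 + (1171088/1460906 - 1076326/2062866))*(-2131298 + 2215806) = (2851765 + (1171088*(1/1460906) - 1076326*1/2062866))*84508 = (2851765 + (585544/730453 - 538163/1031433))*84508 = (2851765 + 210846626713/753413329149)*84508 = (2148557973447224698/753413329149)*84508 = 181570337220078064778584/753413329149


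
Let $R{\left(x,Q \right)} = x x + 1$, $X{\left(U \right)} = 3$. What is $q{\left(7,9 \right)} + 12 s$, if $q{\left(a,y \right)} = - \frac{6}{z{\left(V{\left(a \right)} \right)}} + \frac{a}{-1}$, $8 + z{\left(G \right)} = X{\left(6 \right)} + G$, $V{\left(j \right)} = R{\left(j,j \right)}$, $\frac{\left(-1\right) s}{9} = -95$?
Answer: $\frac{153793}{15} \approx 10253.0$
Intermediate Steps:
$s = 855$ ($s = \left(-9\right) \left(-95\right) = 855$)
$R{\left(x,Q \right)} = 1 + x^{2}$ ($R{\left(x,Q \right)} = x^{2} + 1 = 1 + x^{2}$)
$V{\left(j \right)} = 1 + j^{2}$
$z{\left(G \right)} = -5 + G$ ($z{\left(G \right)} = -8 + \left(3 + G\right) = -5 + G$)
$q{\left(a,y \right)} = - a - \frac{6}{-4 + a^{2}}$ ($q{\left(a,y \right)} = - \frac{6}{-5 + \left(1 + a^{2}\right)} + \frac{a}{-1} = - \frac{6}{-4 + a^{2}} + a \left(-1\right) = - \frac{6}{-4 + a^{2}} - a = - a - \frac{6}{-4 + a^{2}}$)
$q{\left(7,9 \right)} + 12 s = \frac{-6 - 7^{3} + 4 \cdot 7}{-4 + 7^{2}} + 12 \cdot 855 = \frac{-6 - 343 + 28}{-4 + 49} + 10260 = \frac{-6 - 343 + 28}{45} + 10260 = \frac{1}{45} \left(-321\right) + 10260 = - \frac{107}{15} + 10260 = \frac{153793}{15}$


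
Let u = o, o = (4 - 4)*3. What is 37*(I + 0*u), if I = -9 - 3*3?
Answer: -666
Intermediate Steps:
I = -18 (I = -9 - 1*9 = -9 - 9 = -18)
o = 0 (o = 0*3 = 0)
u = 0
37*(I + 0*u) = 37*(-18 + 0*0) = 37*(-18 + 0) = 37*(-18) = -666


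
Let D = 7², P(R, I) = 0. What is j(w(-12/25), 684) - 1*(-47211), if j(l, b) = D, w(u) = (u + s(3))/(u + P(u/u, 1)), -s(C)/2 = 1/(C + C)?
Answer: 47260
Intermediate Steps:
s(C) = -1/C (s(C) = -2/(C + C) = -2*1/(2*C) = -1/C)
w(u) = (-⅓ + u)/u (w(u) = (u - 1/3)/(u + 0) = (u - 1*⅓)/u = (u - ⅓)/u = (-⅓ + u)/u)
D = 49
j(l, b) = 49
j(w(-12/25), 684) - 1*(-47211) = 49 - 1*(-47211) = 49 + 47211 = 47260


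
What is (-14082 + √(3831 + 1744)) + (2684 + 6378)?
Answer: -5020 + 5*√223 ≈ -4945.3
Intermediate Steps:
(-14082 + √(3831 + 1744)) + (2684 + 6378) = (-14082 + √5575) + 9062 = (-14082 + 5*√223) + 9062 = -5020 + 5*√223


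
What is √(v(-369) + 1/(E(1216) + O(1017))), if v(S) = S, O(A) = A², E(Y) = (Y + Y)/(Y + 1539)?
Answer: 52*I*√3069306331349314/149972033 ≈ 19.209*I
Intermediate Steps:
E(Y) = 2*Y/(1539 + Y) (E(Y) = (2*Y)/(1539 + Y) = 2*Y/(1539 + Y))
√(v(-369) + 1/(E(1216) + O(1017))) = √(-369 + 1/(2*1216/(1539 + 1216) + 1017²)) = √(-369 + 1/(2*1216/2755 + 1034289)) = √(-369 + 1/(2*1216*(1/2755) + 1034289)) = √(-369 + 1/(128/145 + 1034289)) = √(-369 + 1/(149972033/145)) = √(-369 + 145/149972033) = √(-55339680032/149972033) = 52*I*√3069306331349314/149972033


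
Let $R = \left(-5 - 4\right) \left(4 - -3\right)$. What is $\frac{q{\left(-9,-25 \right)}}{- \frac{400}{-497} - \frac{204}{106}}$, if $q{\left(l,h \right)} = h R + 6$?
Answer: $- \frac{41645121}{29494} \approx -1412.0$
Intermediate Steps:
$R = -63$ ($R = - 9 \left(4 + \left(-2 + 5\right)\right) = - 9 \left(4 + 3\right) = \left(-9\right) 7 = -63$)
$q{\left(l,h \right)} = 6 - 63 h$ ($q{\left(l,h \right)} = h \left(-63\right) + 6 = - 63 h + 6 = 6 - 63 h$)
$\frac{q{\left(-9,-25 \right)}}{- \frac{400}{-497} - \frac{204}{106}} = \frac{6 - -1575}{- \frac{400}{-497} - \frac{204}{106}} = \frac{6 + 1575}{\left(-400\right) \left(- \frac{1}{497}\right) - \frac{102}{53}} = \frac{1581}{\frac{400}{497} - \frac{102}{53}} = \frac{1581}{- \frac{29494}{26341}} = 1581 \left(- \frac{26341}{29494}\right) = - \frac{41645121}{29494}$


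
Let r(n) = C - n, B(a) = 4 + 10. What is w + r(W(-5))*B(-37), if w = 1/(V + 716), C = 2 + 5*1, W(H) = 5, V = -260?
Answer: 12769/456 ≈ 28.002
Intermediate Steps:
B(a) = 14
C = 7 (C = 2 + 5 = 7)
r(n) = 7 - n
w = 1/456 (w = 1/(-260 + 716) = 1/456 ≈ 0.0021930)
w + r(W(-5))*B(-37) = 1/456 + (7 - 1*5)*14 = 1/456 + (7 - 5)*14 = 1/456 + 2*14 = 1/456 + 28 = 12769/456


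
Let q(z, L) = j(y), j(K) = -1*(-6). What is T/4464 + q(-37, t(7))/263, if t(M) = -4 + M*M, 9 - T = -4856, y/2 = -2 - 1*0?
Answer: 1306279/1174032 ≈ 1.1126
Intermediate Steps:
y = -4 (y = 2*(-2 - 1*0) = 2*(-2 + 0) = 2*(-2) = -4)
T = 4865 (T = 9 - 1*(-4856) = 9 + 4856 = 4865)
j(K) = 6
t(M) = -4 + M²
q(z, L) = 6
T/4464 + q(-37, t(7))/263 = 4865/4464 + 6/263 = 1306279/1174032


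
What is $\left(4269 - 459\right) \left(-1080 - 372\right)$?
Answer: $-5532120$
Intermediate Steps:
$\left(4269 - 459\right) \left(-1080 - 372\right) = 3810 \left(-1452\right) = -5532120$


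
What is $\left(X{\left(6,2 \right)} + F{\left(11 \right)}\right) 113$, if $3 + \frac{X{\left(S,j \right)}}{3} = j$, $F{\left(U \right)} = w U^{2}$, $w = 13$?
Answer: $177410$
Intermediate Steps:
$F{\left(U \right)} = 13 U^{2}$
$X{\left(S,j \right)} = -9 + 3 j$
$\left(X{\left(6,2 \right)} + F{\left(11 \right)}\right) 113 = \left(\left(-9 + 3 \cdot 2\right) + 13 \cdot 11^{2}\right) 113 = \left(\left(-9 + 6\right) + 13 \cdot 121\right) 113 = \left(-3 + 1573\right) 113 = 1570 \cdot 113 = 177410$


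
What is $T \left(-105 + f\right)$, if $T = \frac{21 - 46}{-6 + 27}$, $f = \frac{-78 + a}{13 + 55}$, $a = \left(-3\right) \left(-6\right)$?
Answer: $\frac{15000}{119} \approx 126.05$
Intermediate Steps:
$a = 18$
$f = - \frac{15}{17}$ ($f = \frac{-78 + 18}{13 + 55} = - \frac{60}{68} = \left(-60\right) \frac{1}{68} = - \frac{15}{17} \approx -0.88235$)
$T = - \frac{25}{21} \approx -1.1905$
$T \left(-105 + f\right) = - \frac{25 \left(-105 - \frac{15}{17}\right)}{21} = \left(- \frac{25}{21}\right) \left(- \frac{1800}{17}\right) = \frac{15000}{119}$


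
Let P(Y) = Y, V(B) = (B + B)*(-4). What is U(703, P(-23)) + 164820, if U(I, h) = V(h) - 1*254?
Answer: 164750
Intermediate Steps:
V(B) = -8*B (V(B) = (2*B)*(-4) = -8*B)
U(I, h) = -254 - 8*h (U(I, h) = -8*h - 1*254 = -8*h - 254 = -254 - 8*h)
U(703, P(-23)) + 164820 = (-254 - 8*(-23)) + 164820 = (-254 + 184) + 164820 = -70 + 164820 = 164750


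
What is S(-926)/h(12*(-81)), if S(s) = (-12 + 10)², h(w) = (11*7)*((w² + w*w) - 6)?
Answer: 2/72748137 ≈ 2.7492e-8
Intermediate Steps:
h(w) = -462 + 154*w² (h(w) = 77*((w² + w²) - 6) = 77*(2*w² - 6) = 77*(-6 + 2*w²) = -462 + 154*w²)
S(s) = 4 (S(s) = (-2)² = 4)
S(-926)/h(12*(-81)) = 4/(-462 + 154*(12*(-81))²) = 4/(-462 + 154*(-972)²) = 4/(-462 + 154*944784) = 4/(-462 + 145496736) = 4/145496274 = 4*(1/145496274) = 2/72748137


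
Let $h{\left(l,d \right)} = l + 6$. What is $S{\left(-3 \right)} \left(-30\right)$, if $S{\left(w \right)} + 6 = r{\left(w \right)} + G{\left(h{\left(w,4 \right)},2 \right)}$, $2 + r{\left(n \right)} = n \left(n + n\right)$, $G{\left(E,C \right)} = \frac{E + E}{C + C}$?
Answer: $-345$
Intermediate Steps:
$h{\left(l,d \right)} = 6 + l$
$G{\left(E,C \right)} = \frac{E}{C}$ ($G{\left(E,C \right)} = \frac{2 E}{2 C} = 2 E \frac{1}{2 C} = \frac{E}{C}$)
$r{\left(n \right)} = -2 + 2 n^{2}$ ($r{\left(n \right)} = -2 + n \left(n + n\right) = -2 + n 2 n = -2 + 2 n^{2}$)
$S{\left(w \right)} = -5 + \frac{w}{2} + 2 w^{2}$ ($S{\left(w \right)} = -6 + \left(\left(-2 + 2 w^{2}\right) + \frac{6 + w}{2}\right) = -6 + \left(\left(-2 + 2 w^{2}\right) + \left(6 + w\right) \frac{1}{2}\right) = -6 + \left(\left(-2 + 2 w^{2}\right) + \left(3 + \frac{w}{2}\right)\right) = -6 + \left(1 + \frac{w}{2} + 2 w^{2}\right) = -5 + \frac{w}{2} + 2 w^{2}$)
$S{\left(-3 \right)} \left(-30\right) = \left(-5 + \frac{1}{2} \left(-3\right) + 2 \left(-3\right)^{2}\right) \left(-30\right) = \left(-5 - \frac{3}{2} + 2 \cdot 9\right) \left(-30\right) = \left(-5 - \frac{3}{2} + 18\right) \left(-30\right) = \frac{23}{2} \left(-30\right) = -345$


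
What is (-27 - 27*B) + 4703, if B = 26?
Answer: 3974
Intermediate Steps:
(-27 - 27*B) + 4703 = (-27 - 27*26) + 4703 = (-27 - 702) + 4703 = -729 + 4703 = 3974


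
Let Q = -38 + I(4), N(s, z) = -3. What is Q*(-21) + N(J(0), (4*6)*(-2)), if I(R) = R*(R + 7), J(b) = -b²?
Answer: -129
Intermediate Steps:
I(R) = R*(7 + R)
Q = 6 (Q = -38 + 4*(7 + 4) = -38 + 4*11 = -38 + 44 = 6)
Q*(-21) + N(J(0), (4*6)*(-2)) = 6*(-21) - 3 = -126 - 3 = -129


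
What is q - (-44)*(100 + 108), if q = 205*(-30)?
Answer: 3002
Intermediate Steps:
q = -6150
q - (-44)*(100 + 108) = -6150 - (-44)*(100 + 108) = -6150 - (-44)*208 = -6150 - 1*(-9152) = -6150 + 9152 = 3002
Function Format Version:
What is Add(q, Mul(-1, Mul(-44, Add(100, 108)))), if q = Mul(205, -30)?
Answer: 3002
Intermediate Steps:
q = -6150
Add(q, Mul(-1, Mul(-44, Add(100, 108)))) = Add(-6150, Mul(-1, Mul(-44, Add(100, 108)))) = Add(-6150, Mul(-1, Mul(-44, 208))) = Add(-6150, Mul(-1, -9152)) = Add(-6150, 9152) = 3002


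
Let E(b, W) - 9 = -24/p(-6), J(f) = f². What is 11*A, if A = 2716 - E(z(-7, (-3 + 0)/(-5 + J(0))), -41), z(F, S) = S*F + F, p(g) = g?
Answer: 29733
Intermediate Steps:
z(F, S) = F + F*S (z(F, S) = F*S + F = F + F*S)
E(b, W) = 13 (E(b, W) = 9 - 24/(-6) = 9 - 24*(-⅙) = 9 + 4 = 13)
A = 2703 (A = 2716 - 1*13 = 2716 - 13 = 2703)
11*A = 11*2703 = 29733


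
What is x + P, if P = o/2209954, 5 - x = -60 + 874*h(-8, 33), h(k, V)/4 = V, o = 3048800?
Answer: -127405638631/1104977 ≈ -1.1530e+5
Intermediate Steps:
h(k, V) = 4*V
x = -115303 (x = 5 - (-60 + 874*(4*33)) = 5 - (-60 + 874*132) = 5 - (-60 + 115368) = 5 - 1*115308 = 5 - 115308 = -115303)
P = 1524400/1104977 (P = 3048800/2209954 = 3048800*(1/2209954) = 1524400/1104977 ≈ 1.3796)
x + P = -115303 + 1524400/1104977 = -127405638631/1104977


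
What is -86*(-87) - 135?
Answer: 7347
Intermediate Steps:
-86*(-87) - 135 = 7482 - 135 = 7347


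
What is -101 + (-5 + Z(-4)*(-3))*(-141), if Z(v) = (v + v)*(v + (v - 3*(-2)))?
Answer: 7372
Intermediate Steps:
Z(v) = 2*v*(6 + 2*v) (Z(v) = (2*v)*(v + (v + 6)) = (2*v)*(v + (6 + v)) = (2*v)*(6 + 2*v) = 2*v*(6 + 2*v))
-101 + (-5 + Z(-4)*(-3))*(-141) = -101 + (-5 + (4*(-4)*(3 - 4))*(-3))*(-141) = -101 + (-5 + (4*(-4)*(-1))*(-3))*(-141) = -101 + (-5 + 16*(-3))*(-141) = -101 + (-5 - 48)*(-141) = -101 - 53*(-141) = -101 + 7473 = 7372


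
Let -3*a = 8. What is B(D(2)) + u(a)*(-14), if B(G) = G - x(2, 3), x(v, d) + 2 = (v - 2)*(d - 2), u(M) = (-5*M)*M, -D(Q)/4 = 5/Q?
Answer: 4408/9 ≈ 489.78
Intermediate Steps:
a = -8/3 (a = -⅓*8 = -8/3 ≈ -2.6667)
D(Q) = -20/Q
u(M) = -5*M²
x(v, d) = -2 + (-2 + d)*(-2 + v) (x(v, d) = -2 + (v - 2)*(d - 2) = -2 + (-2 + v)*(-2 + d) = -2 + (-2 + d)*(-2 + v))
B(G) = 2 + G (B(G) = G - (2 - 2*3 - 2*2 + 3*2) = G - (2 - 6 - 4 + 6) = G - 1*(-2) = G + 2 = 2 + G)
B(D(2)) + u(a)*(-14) = (2 - 20/2) - 5*(-8/3)²*(-14) = (2 - 20*½) - 5*64/9*(-14) = (2 - 10) - 320/9*(-14) = -8 + 4480/9 = 4408/9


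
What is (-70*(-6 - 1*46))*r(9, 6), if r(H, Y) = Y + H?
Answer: 54600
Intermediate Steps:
r(H, Y) = H + Y
(-70*(-6 - 1*46))*r(9, 6) = (-70*(-6 - 1*46))*(9 + 6) = -70*(-6 - 46)*15 = -70*(-52)*15 = 3640*15 = 54600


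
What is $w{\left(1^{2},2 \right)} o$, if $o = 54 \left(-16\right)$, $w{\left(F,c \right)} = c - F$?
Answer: $-864$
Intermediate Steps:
$o = -864$
$w{\left(1^{2},2 \right)} o = \left(2 - 1^{2}\right) \left(-864\right) = \left(2 - 1\right) \left(-864\right) = 1 \left(-864\right) = -864$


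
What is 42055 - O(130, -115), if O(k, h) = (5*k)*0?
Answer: 42055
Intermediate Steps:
O(k, h) = 0
42055 - O(130, -115) = 42055 - 1*0 = 42055 + 0 = 42055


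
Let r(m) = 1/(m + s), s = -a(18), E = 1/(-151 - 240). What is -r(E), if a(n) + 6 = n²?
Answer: 391/124339 ≈ 0.0031446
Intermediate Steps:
E = -1/391 (E = 1/(-391) = -1/391 ≈ -0.0025575)
a(n) = -6 + n²
s = -318 (s = -(-6 + 18²) = -(-6 + 324) = -1*318 = -318)
r(m) = 1/(-318 + m) (r(m) = 1/(m - 318) = 1/(-318 + m))
-r(E) = -1/(-318 - 1/391) = -1/(-124339/391) = -1*(-391/124339) = 391/124339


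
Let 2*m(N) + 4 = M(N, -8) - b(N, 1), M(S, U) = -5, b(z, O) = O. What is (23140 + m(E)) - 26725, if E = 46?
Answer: -3590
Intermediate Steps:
m(N) = -5 (m(N) = -2 + (-5 - 1*1)/2 = -2 + (-5 - 1)/2 = -2 + (½)*(-6) = -2 - 3 = -5)
(23140 + m(E)) - 26725 = (23140 - 5) - 26725 = 23135 - 26725 = -3590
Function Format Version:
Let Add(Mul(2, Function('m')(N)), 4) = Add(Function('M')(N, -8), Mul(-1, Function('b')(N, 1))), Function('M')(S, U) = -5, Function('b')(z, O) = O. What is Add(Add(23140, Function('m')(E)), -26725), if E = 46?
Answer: -3590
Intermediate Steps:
Function('m')(N) = -5 (Function('m')(N) = Add(-2, Mul(Rational(1, 2), Add(-5, Mul(-1, 1)))) = Add(-2, Mul(Rational(1, 2), Add(-5, -1))) = Add(-2, Mul(Rational(1, 2), -6)) = Add(-2, -3) = -5)
Add(Add(23140, Function('m')(E)), -26725) = Add(Add(23140, -5), -26725) = Add(23135, -26725) = -3590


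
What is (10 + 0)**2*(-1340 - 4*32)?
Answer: -146800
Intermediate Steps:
(10 + 0)**2*(-1340 - 4*32) = 10**2*(-1340 - 128) = 100*(-1468) = -146800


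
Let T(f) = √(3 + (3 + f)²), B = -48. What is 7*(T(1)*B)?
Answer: -336*√19 ≈ -1464.6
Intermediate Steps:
7*(T(1)*B) = 7*(√(3 + (3 + 1)²)*(-48)) = 7*(√(3 + 4²)*(-48)) = 7*(√(3 + 16)*(-48)) = 7*(√19*(-48)) = 7*(-48*√19) = -336*√19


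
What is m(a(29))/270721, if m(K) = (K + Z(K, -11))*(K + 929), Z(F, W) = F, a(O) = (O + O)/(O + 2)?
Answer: 3347412/260162881 ≈ 0.012867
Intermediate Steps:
a(O) = 2*O/(2 + O) (a(O) = (2*O)/(2 + O) = 2*O/(2 + O))
m(K) = 2*K*(929 + K) (m(K) = (K + K)*(K + 929) = (2*K)*(929 + K) = 2*K*(929 + K))
m(a(29))/270721 = (2*(2*29/(2 + 29))*(929 + 2*29/(2 + 29)))/270721 = (2*(2*29/31)*(929 + 2*29/31))*(1/270721) = (2*(2*29*(1/31))*(929 + 2*29*(1/31)))*(1/270721) = (2*(58/31)*(929 + 58/31))*(1/270721) = (2*(58/31)*(28857/31))*(1/270721) = (3347412/961)*(1/270721) = 3347412/260162881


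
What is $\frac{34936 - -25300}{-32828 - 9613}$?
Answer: $- \frac{60236}{42441} \approx -1.4193$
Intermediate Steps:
$\frac{34936 - -25300}{-32828 - 9613} = \frac{34936 + 25300}{-42441} = 60236 \left(- \frac{1}{42441}\right) = - \frac{60236}{42441}$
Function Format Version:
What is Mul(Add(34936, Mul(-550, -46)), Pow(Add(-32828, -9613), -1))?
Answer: Rational(-60236, 42441) ≈ -1.4193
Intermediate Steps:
Mul(Add(34936, Mul(-550, -46)), Pow(Add(-32828, -9613), -1)) = Mul(Add(34936, 25300), Pow(-42441, -1)) = Mul(60236, Rational(-1, 42441)) = Rational(-60236, 42441)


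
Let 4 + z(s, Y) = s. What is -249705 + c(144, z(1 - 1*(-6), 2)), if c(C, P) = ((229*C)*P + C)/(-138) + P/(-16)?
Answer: -92155701/368 ≈ -2.5042e+5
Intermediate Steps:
z(s, Y) = -4 + s
c(C, P) = -P/16 - C/138 - 229*C*P/138 (c(C, P) = (229*C*P + C)*(-1/138) + P*(-1/16) = (C + 229*C*P)*(-1/138) - P/16 = (-C/138 - 229*C*P/138) - P/16 = -P/16 - C/138 - 229*C*P/138)
-249705 + c(144, z(1 - 1*(-6), 2)) = -249705 + (-(-4 + (1 - 1*(-6)))/16 - 1/138*144 - 229/138*144*(-4 + (1 - 1*(-6)))) = -249705 + (-(-4 + (1 + 6))/16 - 24/23 - 229/138*144*(-4 + (1 + 6))) = -249705 + (-(-4 + 7)/16 - 24/23 - 229/138*144*(-4 + 7)) = -249705 + (-1/16*3 - 24/23 - 229/138*144*3) = -249705 + (-3/16 - 24/23 - 16488/23) = -249705 - 264261/368 = -92155701/368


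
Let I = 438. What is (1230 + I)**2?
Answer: 2782224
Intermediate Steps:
(1230 + I)**2 = (1230 + 438)**2 = 1668**2 = 2782224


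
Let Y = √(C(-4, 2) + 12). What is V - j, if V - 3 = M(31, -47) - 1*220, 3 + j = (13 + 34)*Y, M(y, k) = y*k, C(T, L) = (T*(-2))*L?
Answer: -1671 - 94*√7 ≈ -1919.7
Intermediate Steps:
C(T, L) = -2*L*T (C(T, L) = (-2*T)*L = -2*L*T)
Y = 2*√7 (Y = √(-2*2*(-4) + 12) = √(16 + 12) = √28 = 2*√7 ≈ 5.2915)
M(y, k) = k*y
j = -3 + 94*√7 (j = -3 + (13 + 34)*(2*√7) = -3 + 47*(2*√7) = -3 + 94*√7 ≈ 245.70)
V = -1674 (V = 3 + (-47*31 - 1*220) = 3 + (-1457 - 220) = 3 - 1677 = -1674)
V - j = -1674 - (-3 + 94*√7) = -1674 + (3 - 94*√7) = -1671 - 94*√7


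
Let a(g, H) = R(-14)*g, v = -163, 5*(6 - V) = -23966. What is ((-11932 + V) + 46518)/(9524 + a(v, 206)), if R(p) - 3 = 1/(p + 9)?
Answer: 98463/22669 ≈ 4.3435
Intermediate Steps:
V = 23996/5 (V = 6 - ⅕*(-23966) = 6 + 23966/5 = 23996/5 ≈ 4799.2)
R(p) = 3 + 1/(9 + p) (R(p) = 3 + 1/(p + 9) = 3 + 1/(9 + p))
a(g, H) = 14*g/5 (a(g, H) = ((28 + 3*(-14))/(9 - 14))*g = ((28 - 42)/(-5))*g = (-⅕*(-14))*g = 14*g/5)
((-11932 + V) + 46518)/(9524 + a(v, 206)) = ((-11932 + 23996/5) + 46518)/(9524 + (14/5)*(-163)) = (-35664/5 + 46518)/(9524 - 2282/5) = 196926/(5*(45338/5)) = (196926/5)*(5/45338) = 98463/22669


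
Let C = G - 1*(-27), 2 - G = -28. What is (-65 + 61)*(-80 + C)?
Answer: 92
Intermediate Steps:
G = 30 (G = 2 - 1*(-28) = 2 + 28 = 30)
C = 57 (C = 30 - 1*(-27) = 30 + 27 = 57)
(-65 + 61)*(-80 + C) = (-65 + 61)*(-80 + 57) = -4*(-23) = 92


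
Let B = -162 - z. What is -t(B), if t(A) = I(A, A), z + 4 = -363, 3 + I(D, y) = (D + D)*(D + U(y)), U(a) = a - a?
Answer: -84047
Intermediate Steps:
U(a) = 0
I(D, y) = -3 + 2*D² (I(D, y) = -3 + (D + D)*(D + 0) = -3 + (2*D)*D = -3 + 2*D²)
z = -367 (z = -4 - 363 = -367)
B = 205 (B = -162 - 1*(-367) = -162 + 367 = 205)
t(A) = -3 + 2*A²
-t(B) = -(-3 + 2*205²) = -(-3 + 2*42025) = -(-3 + 84050) = -1*84047 = -84047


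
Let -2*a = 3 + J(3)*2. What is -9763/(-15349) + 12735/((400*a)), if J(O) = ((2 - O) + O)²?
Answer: -34798183/6753560 ≈ -5.1526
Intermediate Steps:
J(O) = 4 (J(O) = 2² = 4)
a = -11/2 (a = -(3 + 4*2)/2 = -(3 + 8)/2 = -½*11 = -11/2 ≈ -5.5000)
-9763/(-15349) + 12735/((400*a)) = -9763/(-15349) + 12735/((400*(-11/2))) = -9763*(-1/15349) + 12735/(-2200) = 9763/15349 + 12735*(-1/2200) = 9763/15349 - 2547/440 = -34798183/6753560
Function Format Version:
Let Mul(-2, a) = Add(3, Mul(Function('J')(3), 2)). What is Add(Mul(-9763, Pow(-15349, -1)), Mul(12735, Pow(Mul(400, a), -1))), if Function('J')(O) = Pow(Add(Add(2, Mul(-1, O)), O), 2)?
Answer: Rational(-34798183, 6753560) ≈ -5.1526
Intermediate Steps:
Function('J')(O) = 4 (Function('J')(O) = Pow(2, 2) = 4)
a = Rational(-11, 2) (a = Mul(Rational(-1, 2), Add(3, Mul(4, 2))) = Mul(Rational(-1, 2), Add(3, 8)) = Mul(Rational(-1, 2), 11) = Rational(-11, 2) ≈ -5.5000)
Add(Mul(-9763, Pow(-15349, -1)), Mul(12735, Pow(Mul(400, a), -1))) = Add(Mul(-9763, Pow(-15349, -1)), Mul(12735, Pow(Mul(400, Rational(-11, 2)), -1))) = Add(Mul(-9763, Rational(-1, 15349)), Mul(12735, Pow(-2200, -1))) = Add(Rational(9763, 15349), Mul(12735, Rational(-1, 2200))) = Add(Rational(9763, 15349), Rational(-2547, 440)) = Rational(-34798183, 6753560)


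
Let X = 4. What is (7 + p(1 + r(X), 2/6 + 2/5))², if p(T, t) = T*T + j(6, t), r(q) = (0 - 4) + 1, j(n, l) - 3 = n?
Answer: 400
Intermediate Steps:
j(n, l) = 3 + n
r(q) = -3 (r(q) = -4 + 1 = -3)
p(T, t) = 9 + T² (p(T, t) = T*T + (3 + 6) = T² + 9 = 9 + T²)
(7 + p(1 + r(X), 2/6 + 2/5))² = (7 + (9 + (1 - 3)²))² = (7 + (9 + (-2)²))² = (7 + (9 + 4))² = (7 + 13)² = 20² = 400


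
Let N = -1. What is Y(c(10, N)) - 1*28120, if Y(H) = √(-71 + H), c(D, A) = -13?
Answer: -28120 + 2*I*√21 ≈ -28120.0 + 9.1651*I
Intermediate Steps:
Y(c(10, N)) - 1*28120 = √(-71 - 13) - 1*28120 = √(-84) - 28120 = 2*I*√21 - 28120 = -28120 + 2*I*√21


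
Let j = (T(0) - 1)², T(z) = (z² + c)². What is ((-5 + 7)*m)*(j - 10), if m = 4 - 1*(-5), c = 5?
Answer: 10188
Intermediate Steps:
T(z) = (5 + z²)² (T(z) = (z² + 5)² = (5 + z²)²)
m = 9 (m = 4 + 5 = 9)
j = 576 (j = ((5 + 0²)² - 1)² = ((5 + 0)² - 1)² = (5² - 1)² = (25 - 1)² = 24² = 576)
((-5 + 7)*m)*(j - 10) = ((-5 + 7)*9)*(576 - 10) = (2*9)*566 = 18*566 = 10188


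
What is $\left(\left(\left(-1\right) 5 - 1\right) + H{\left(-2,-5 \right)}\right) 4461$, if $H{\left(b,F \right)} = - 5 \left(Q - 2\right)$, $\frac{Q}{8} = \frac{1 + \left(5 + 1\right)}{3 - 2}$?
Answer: $-1231236$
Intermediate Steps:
$Q = 56$ ($Q = 8 \frac{1 + \left(5 + 1\right)}{3 - 2} = 8 \frac{1 + 6}{1} = 8 \cdot 7 \cdot 1 = 8 \cdot 7 = 56$)
$H{\left(b,F \right)} = -270$ ($H{\left(b,F \right)} = - 5 \left(56 - 2\right) = \left(-5\right) 54 = -270$)
$\left(\left(\left(-1\right) 5 - 1\right) + H{\left(-2,-5 \right)}\right) 4461 = \left(\left(\left(-1\right) 5 - 1\right) - 270\right) 4461 = \left(\left(-5 - 1\right) - 270\right) 4461 = \left(-6 - 270\right) 4461 = \left(-276\right) 4461 = -1231236$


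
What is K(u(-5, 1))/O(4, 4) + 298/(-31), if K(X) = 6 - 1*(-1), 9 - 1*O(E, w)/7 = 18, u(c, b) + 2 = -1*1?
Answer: -2713/279 ≈ -9.7240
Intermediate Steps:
u(c, b) = -3 (u(c, b) = -2 - 1*1 = -2 - 1 = -3)
O(E, w) = -63 (O(E, w) = 63 - 7*18 = 63 - 126 = -63)
K(X) = 7 (K(X) = 6 + 1 = 7)
K(u(-5, 1))/O(4, 4) + 298/(-31) = 7/(-63) + 298/(-31) = 7*(-1/63) + 298*(-1/31) = -⅑ - 298/31 = -2713/279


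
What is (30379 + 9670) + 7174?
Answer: 47223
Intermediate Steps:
(30379 + 9670) + 7174 = 40049 + 7174 = 47223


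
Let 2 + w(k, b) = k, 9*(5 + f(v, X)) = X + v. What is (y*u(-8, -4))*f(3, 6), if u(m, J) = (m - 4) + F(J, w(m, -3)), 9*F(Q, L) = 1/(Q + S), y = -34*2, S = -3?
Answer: -205904/63 ≈ -3268.3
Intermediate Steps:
f(v, X) = -5 + X/9 + v/9 (f(v, X) = -5 + (X + v)/9 = -5 + (X/9 + v/9) = -5 + X/9 + v/9)
y = -68
w(k, b) = -2 + k
F(Q, L) = 1/(9*(-3 + Q)) (F(Q, L) = 1/(9*(Q - 3)) = 1/(9*(-3 + Q)))
u(m, J) = -4 + m + 1/(9*(-3 + J)) (u(m, J) = (m - 4) + 1/(9*(-3 + J)) = (-4 + m) + 1/(9*(-3 + J)) = -4 + m + 1/(9*(-3 + J)))
(y*u(-8, -4))*f(3, 6) = (-68*(⅑ + (-4 - 8)*(-3 - 4))/(-3 - 4))*(-5 + (⅑)*6 + (⅑)*3) = (-68*(⅑ - 12*(-7))/(-7))*(-5 + ⅔ + ⅓) = -(-68)*(⅑ + 84)/7*(-4) = -(-68)*757/(7*9)*(-4) = -68*(-757/63)*(-4) = (51476/63)*(-4) = -205904/63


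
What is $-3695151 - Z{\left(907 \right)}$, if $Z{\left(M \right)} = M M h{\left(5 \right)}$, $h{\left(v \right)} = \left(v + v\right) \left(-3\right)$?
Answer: $20984319$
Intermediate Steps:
$h{\left(v \right)} = - 6 v$ ($h{\left(v \right)} = 2 v \left(-3\right) = - 6 v$)
$Z{\left(M \right)} = - 30 M^{2}$ ($Z{\left(M \right)} = M M \left(\left(-6\right) 5\right) = M^{2} \left(-30\right) = - 30 M^{2}$)
$-3695151 - Z{\left(907 \right)} = -3695151 - - 30 \cdot 907^{2} = -3695151 - \left(-30\right) 822649 = -3695151 - -24679470 = -3695151 + 24679470 = 20984319$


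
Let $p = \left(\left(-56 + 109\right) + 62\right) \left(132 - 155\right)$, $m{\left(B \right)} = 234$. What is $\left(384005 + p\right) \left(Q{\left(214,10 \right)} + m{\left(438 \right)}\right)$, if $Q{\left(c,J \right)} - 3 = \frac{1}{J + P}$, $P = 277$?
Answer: $\frac{3705729600}{41} \approx 9.0384 \cdot 10^{7}$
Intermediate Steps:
$Q{\left(c,J \right)} = 3 + \frac{1}{277 + J}$ ($Q{\left(c,J \right)} = 3 + \frac{1}{J + 277} = 3 + \frac{1}{277 + J}$)
$p = -2645$ ($p = \left(53 + 62\right) \left(-23\right) = 115 \left(-23\right) = -2645$)
$\left(384005 + p\right) \left(Q{\left(214,10 \right)} + m{\left(438 \right)}\right) = \left(384005 - 2645\right) \left(\frac{832 + 3 \cdot 10}{277 + 10} + 234\right) = 381360 \left(\frac{832 + 30}{287} + 234\right) = 381360 \left(\frac{1}{287} \cdot 862 + 234\right) = 381360 \left(\frac{862}{287} + 234\right) = 381360 \cdot \frac{68020}{287} = \frac{3705729600}{41}$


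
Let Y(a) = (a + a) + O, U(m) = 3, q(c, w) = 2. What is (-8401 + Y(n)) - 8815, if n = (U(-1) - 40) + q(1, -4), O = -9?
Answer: -17295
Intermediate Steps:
n = -35 (n = (3 - 40) + 2 = -37 + 2 = -35)
Y(a) = -9 + 2*a (Y(a) = (a + a) - 9 = 2*a - 9 = -9 + 2*a)
(-8401 + Y(n)) - 8815 = (-8401 + (-9 + 2*(-35))) - 8815 = (-8401 + (-9 - 70)) - 8815 = (-8401 - 79) - 8815 = -8480 - 8815 = -17295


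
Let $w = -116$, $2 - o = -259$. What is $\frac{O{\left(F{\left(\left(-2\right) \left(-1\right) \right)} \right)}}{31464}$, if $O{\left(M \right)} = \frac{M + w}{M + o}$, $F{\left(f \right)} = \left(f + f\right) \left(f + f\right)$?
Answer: $- \frac{25}{2178882} \approx -1.1474 \cdot 10^{-5}$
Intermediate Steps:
$o = 261$ ($o = 2 - -259 = 2 + 259 = 261$)
$F{\left(f \right)} = 4 f^{2}$ ($F{\left(f \right)} = 2 f 2 f = 4 f^{2}$)
$O{\left(M \right)} = \frac{-116 + M}{261 + M}$ ($O{\left(M \right)} = \frac{M - 116}{M + 261} = \frac{-116 + M}{261 + M}$)
$\frac{O{\left(F{\left(\left(-2\right) \left(-1\right) \right)} \right)}}{31464} = \frac{\frac{1}{261 + 4 \left(\left(-2\right) \left(-1\right)\right)^{2}} \left(-116 + 4 \left(\left(-2\right) \left(-1\right)\right)^{2}\right)}{31464} = \frac{-116 + 4 \cdot 2^{2}}{261 + 4 \cdot 2^{2}} \cdot \frac{1}{31464} = \frac{-116 + 4 \cdot 4}{261 + 4 \cdot 4} \cdot \frac{1}{31464} = \frac{-116 + 16}{261 + 16} \cdot \frac{1}{31464} = \frac{1}{277} \left(-100\right) \frac{1}{31464} = \left(- \frac{100}{277}\right) \frac{1}{31464} = - \frac{25}{2178882}$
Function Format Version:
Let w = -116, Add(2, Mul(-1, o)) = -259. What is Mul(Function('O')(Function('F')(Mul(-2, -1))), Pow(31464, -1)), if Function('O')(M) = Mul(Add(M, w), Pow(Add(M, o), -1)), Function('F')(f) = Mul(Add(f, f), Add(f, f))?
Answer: Rational(-25, 2178882) ≈ -1.1474e-5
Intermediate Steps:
o = 261 (o = Add(2, Mul(-1, -259)) = Add(2, 259) = 261)
Function('F')(f) = Mul(4, Pow(f, 2)) (Function('F')(f) = Mul(Mul(2, f), Mul(2, f)) = Mul(4, Pow(f, 2)))
Function('O')(M) = Mul(Pow(Add(261, M), -1), Add(-116, M)) (Function('O')(M) = Mul(Add(M, -116), Pow(Add(M, 261), -1)) = Mul(Add(-116, M), Pow(Add(261, M), -1)) = Mul(Pow(Add(261, M), -1), Add(-116, M)))
Mul(Function('O')(Function('F')(Mul(-2, -1))), Pow(31464, -1)) = Mul(Mul(Pow(Add(261, Mul(4, Pow(Mul(-2, -1), 2))), -1), Add(-116, Mul(4, Pow(Mul(-2, -1), 2)))), Pow(31464, -1)) = Mul(Mul(Pow(Add(261, Mul(4, Pow(2, 2))), -1), Add(-116, Mul(4, Pow(2, 2)))), Rational(1, 31464)) = Mul(Mul(Pow(Add(261, Mul(4, 4)), -1), Add(-116, Mul(4, 4))), Rational(1, 31464)) = Mul(Mul(Pow(Add(261, 16), -1), Add(-116, 16)), Rational(1, 31464)) = Mul(Mul(Pow(277, -1), -100), Rational(1, 31464)) = Mul(Mul(Rational(1, 277), -100), Rational(1, 31464)) = Mul(Rational(-100, 277), Rational(1, 31464)) = Rational(-25, 2178882)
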